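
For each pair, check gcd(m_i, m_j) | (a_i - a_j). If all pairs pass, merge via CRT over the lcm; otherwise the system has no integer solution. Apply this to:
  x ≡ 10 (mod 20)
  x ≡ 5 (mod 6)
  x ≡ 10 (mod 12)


Moduli 20, 6, 12 are not pairwise coprime, so CRT works modulo lcm(m_i) when all pairwise compatibility conditions hold.
Pairwise compatibility: gcd(m_i, m_j) must divide a_i - a_j for every pair.
Merge one congruence at a time:
  Start: x ≡ 10 (mod 20).
  Combine with x ≡ 5 (mod 6): gcd(20, 6) = 2, and 5 - 10 = -5 is NOT divisible by 2.
    ⇒ system is inconsistent (no integer solution).

No solution (the system is inconsistent).


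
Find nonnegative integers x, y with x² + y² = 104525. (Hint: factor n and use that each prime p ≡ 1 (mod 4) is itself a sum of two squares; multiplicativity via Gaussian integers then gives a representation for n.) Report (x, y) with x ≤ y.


Step 1: Factor n = 104525 = 5^2 · 37 · 113.
Step 2: Check the mod-4 condition on each prime factor: 5 ≡ 1 (mod 4), exponent 2; 37 ≡ 1 (mod 4), exponent 1; 113 ≡ 1 (mod 4), exponent 1.
All primes ≡ 3 (mod 4) appear to even exponent (or don't appear), so by the two-squares theorem n IS expressible as a sum of two squares.
Step 3: Build a representation. Group n = k² · m with k = 5 and m = 37 · 113 = 4181 (a product of primes ≡ 1 (mod 4)); a representation of m scales to one of n via (k·x)² + (k·y)² = k²(x² + y²). Each prime p ≡ 1 (mod 4) is itself a sum of two squares; find a² by testing p − a² for a perfect square:
  37: 37 − 1² = 36 = 6² ⇒ 37 = 1² + 6².
  113: 113 − 1² = 112, 113 − 2² = 109, 113 − 3² = 104, 113 − 4² = 97, 113 − 5² = 88, 113 − 6² = 77, 113 − 7² = 64 = 8² ⇒ 113 = 7² + 8².
  Combine using the Brahmagupta–Fibonacci identity (a² + b²)(c² + d²) = (ac − bd)² + (ad + bc)² = (ac + bd)² + (ad − bc)²:
  37 · 113 = 4181: from (1² + 6²)(7² + 8²), take (1·7 − 6·8, 1·8 + 6·7) = (7 − 48, 8 + 42) = (-41, 50); dropping signs (only squares matter) gives (41, 50); check 41² + 50² = 1681 + 2500 = 4181 ✓.
  Scale by k = 5: (5·41, 5·50) = (205, 250).
Step 4: Order so x ≤ y and verify: 205² + 250² = 42025 + 62500 = 104525 = n. ✓

n = 104525 = 205² + 250² (one valid representation with x ≤ y).


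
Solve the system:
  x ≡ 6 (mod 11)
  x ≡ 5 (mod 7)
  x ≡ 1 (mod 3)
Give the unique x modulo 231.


Moduli 11, 7, 3 are pairwise coprime; by CRT there is a unique solution modulo M = 11 · 7 · 3 = 231.
Solve pairwise, accumulating the modulus:
  Start with x ≡ 6 (mod 11).
  Combine with x ≡ 5 (mod 7): since gcd(11, 7) = 1, we get a unique residue mod 77.
    Write x = 6 + 11·t and substitute into x ≡ 5 (mod 7): 11·t ≡ 5 − 6 = -1 (mod 7).
    Reduce coefficients mod 7: 4·t ≡ 6 (mod 7).
    The inverse of 4 mod 7 is 2 (since 4·2 = 8 = 1·7 + 1), so t ≡ 2·6 = 12 ≡ 5 (mod 7).
    Then x = 6 + 11·5 = 61, valid modulo lcm(11, 7) = 77: x ≡ 61 (mod 77).
  Combine with x ≡ 1 (mod 3): since gcd(77, 3) = 1, we get a unique residue mod 231.
    Write x = 61 + 77·t and substitute into x ≡ 1 (mod 3): 77·t ≡ 1 − 61 = -60 (mod 3).
    Reduce coefficients mod 3: 2·t ≡ 0 (mod 3).
    The inverse of 2 mod 3 is 2 (since 2·2 = 4 = 1·3 + 1), so t ≡ 2·0 = 0 ≡ 0 (mod 3).
    Then x = 61 + 77·0 = 61, valid modulo lcm(77, 3) = 231: x ≡ 61 (mod 231).
Verify: 61 mod 11 = 6 ✓, 61 mod 7 = 5 ✓, 61 mod 3 = 1 ✓.

x ≡ 61 (mod 231).


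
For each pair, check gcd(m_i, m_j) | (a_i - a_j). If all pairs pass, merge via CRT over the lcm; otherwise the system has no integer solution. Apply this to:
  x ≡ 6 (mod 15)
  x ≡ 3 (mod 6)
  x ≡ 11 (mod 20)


Moduli 15, 6, 20 are not pairwise coprime, so CRT works modulo lcm(m_i) when all pairwise compatibility conditions hold.
Pairwise compatibility: gcd(m_i, m_j) must divide a_i - a_j for every pair.
Merge one congruence at a time:
  Start: x ≡ 6 (mod 15).
  Combine with x ≡ 3 (mod 6): gcd(15, 6) = 3; 3 - 6 = -3, which IS divisible by 3, so compatible.
    Write x = 6 + 15·t and substitute into x ≡ 3 (mod 6): 15·t ≡ 3 − 6 = -3 (mod 6).
    Divide the congruence (and modulus) by g = 3: 5·t ≡ -1 (mod 2).
    Reduce coefficients mod 2: 1·t ≡ 1 (mod 2).
    So t ≡ 1 (mod 2).
    Then x = 6 + 15·1 = 21, valid modulo lcm(15, 6) = 30: x ≡ 21 (mod 30).
  Combine with x ≡ 11 (mod 20): gcd(30, 20) = 10; 11 - 21 = -10, which IS divisible by 10, so compatible.
    Write x = 21 + 30·t and substitute into x ≡ 11 (mod 20): 30·t ≡ 11 − 21 = -10 (mod 20).
    Divide the congruence (and modulus) by g = 10: 3·t ≡ -1 (mod 2).
    Reduce coefficients mod 2: 1·t ≡ 1 (mod 2).
    So t ≡ 1 (mod 2).
    Then x = 21 + 30·1 = 51, valid modulo lcm(30, 20) = 60: x ≡ 51 (mod 60).
Verify: 51 mod 15 = 6, 51 mod 6 = 3, 51 mod 20 = 11.

x ≡ 51 (mod 60).


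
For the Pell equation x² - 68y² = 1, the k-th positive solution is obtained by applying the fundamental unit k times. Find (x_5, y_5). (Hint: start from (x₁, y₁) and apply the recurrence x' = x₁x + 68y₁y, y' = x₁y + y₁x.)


Step 1: Find the fundamental solution (x₁, y₁) of x² - 68y² = 1.
  Expand √68 as a continued fraction. a₀ = ⌊√68⌋ = 8; iterate m_{k+1} = d_k·a_k − m_k, d_{k+1} = (68 − m_{k+1}²)/d_k, a_{k+1} = ⌊(a₀ + m_{k+1})/d_{k+1}⌋ (starting m₀ = 0, d₀ = 1), with convergents p_k = a_k·p_{k-1} + p_{k-2}, q_k = a_k·q_{k-1} + q_{k-2} (p₋₁ = 1, q₋₁ = 0):
  k = 0: a₀ = 8; p₀/q₀ = 8/1; p₀² − 68·q₀² = 64 − 68 = -4.
  k = 1: m = 8, d = 4, a = ⌊(8 + 8)/4⌋ = 4; p/q = (4·8 + 1)/(4·1 + 0) = 33/4; p² − 68·q² = 1089 − 1088 = 1.
  The first convergent with p² − 68·q² = 1 gives the fundamental solution (x₁, y₁) = (33, 4).
Step 2: Apply the recurrence (x_{n+1}, y_{n+1}) = (x₁x_n + 68y₁y_n, x₁y_n + y₁x_n) repeatedly.
  From (x_1, y_1) = (33, 4): x_2 = 33·33 + 68·4·4 = 2177; y_2 = 33·4 + 4·33 = 264.
  From (x_2, y_2) = (2177, 264): x_3 = 33·2177 + 68·4·264 = 143649; y_3 = 33·264 + 4·2177 = 17420.
  From (x_3, y_3) = (143649, 17420): x_4 = 33·143649 + 68·4·17420 = 9478657; y_4 = 33·17420 + 4·143649 = 1149456.
  From (x_4, y_4) = (9478657, 1149456): x_5 = 33·9478657 + 68·4·1149456 = 625447713; y_5 = 33·1149456 + 4·9478657 = 75846676.
Step 3: Verify x_5² - 68·y_5² = 391184841696930369 - 391184841696930368 = 1 (should be 1). ✓

(x_1, y_1) = (33, 4); (x_5, y_5) = (625447713, 75846676).


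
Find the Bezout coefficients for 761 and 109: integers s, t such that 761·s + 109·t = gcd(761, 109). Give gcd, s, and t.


Euclidean algorithm on (761, 109) — divide until remainder is 0:
  761 = 6 · 109 + 107
  109 = 1 · 107 + 2
  107 = 53 · 2 + 1
  2 = 2 · 1 + 0
gcd(761, 109) = 1.
Track Bezout coefficients alongside the remainders: start with r₀ = 761 = a·1 + b·0 (s = 1, t = 0) and r₁ = 109 = a·0 + b·1 (s = 0, t = 1); each new remainder r_{k+1} = r_{k-1} − q_k·r_k inherits s_{k+1} = s_{k-1} − q_k·s_k, t_{k+1} = t_{k-1} − q_k·t_k, so r_k = a·s_k + b·t_k at every step:
  q = 6: r = 107, s = 1 − 6·0 = 1, t = 0 − 6·1 = -6  (check: 761·1 + 109·(-6) = 107)
  q = 1: r = 2, s = 0 − 1·1 = -1, t = 1 − 1·(-6) = 7  (check: 761·(-1) + 109·7 = 2)
  q = 53: r = 1, s = 1 − 53·(-1) = 54, t = -6 − 53·7 = -377  (check: 761·54 + 109·(-377) = 1)
The row with r = 1 (the gcd) gives the Bezout coefficients s = 54, t = -377.
Result: 761 · (54) + 109 · (-377) = 1.

gcd(761, 109) = 1; s = 54, t = -377 (check: 761·54 + 109·(-377) = 1).


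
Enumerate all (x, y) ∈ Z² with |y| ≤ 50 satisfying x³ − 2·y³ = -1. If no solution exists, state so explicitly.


The equation is x³ - 2y³ = -1. For fixed y, x³ = 2·y³ − 1, so a solution requires the RHS to be a perfect cube.
Strategy: iterate y from -50 to 50, compute RHS = 2·y³ − 1, and check whether it is a (positive or negative) perfect cube.
Check small values of y:
  y = 0: RHS = -1 = (-1)³ ⇒ x = -1 works.
  y = 1: RHS = 1 = (1)³ ⇒ x = 1 works.
  y = -1: RHS = -3 is not a perfect cube.
  y = 2: RHS = 15 is not a perfect cube.
  y = -2: RHS = -17 is not a perfect cube.
  y = 3: RHS = 53 is not a perfect cube.
  y = -3: RHS = -55 is not a perfect cube.
Continuing the search up to |y| = 50 finds no further solutions beyond those listed.
Collected solutions: (-1, 0), (1, 1).

Solutions (with |y| ≤ 50): (-1, 0), (1, 1).


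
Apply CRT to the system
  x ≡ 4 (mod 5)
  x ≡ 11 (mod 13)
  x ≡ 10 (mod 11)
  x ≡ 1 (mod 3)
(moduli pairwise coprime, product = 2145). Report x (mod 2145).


Product of moduli M = 5 · 13 · 11 · 3 = 2145.
Merge one congruence at a time:
  Start: x ≡ 4 (mod 5).
  Combine with x ≡ 11 (mod 13); new modulus lcm = 65.
    Write x = 4 + 5·t and substitute into x ≡ 11 (mod 13): 5·t ≡ 11 − 4 = 7 (mod 13).
    The inverse of 5 mod 13 is 8 (since 5·8 = 40 = 3·13 + 1), so t ≡ 8·7 = 56 ≡ 4 (mod 13).
    Then x = 4 + 5·4 = 24, valid modulo lcm(5, 13) = 65: x ≡ 24 (mod 65).
  Combine with x ≡ 10 (mod 11); new modulus lcm = 715.
    Write x = 24 + 65·t and substitute into x ≡ 10 (mod 11): 65·t ≡ 10 − 24 = -14 (mod 11).
    Reduce coefficients mod 11: 10·t ≡ 8 (mod 11).
    The inverse of 10 mod 11 is 10 (since 10·10 = 100 = 9·11 + 1), so t ≡ 10·8 = 80 ≡ 3 (mod 11).
    Then x = 24 + 65·3 = 219, valid modulo lcm(65, 11) = 715: x ≡ 219 (mod 715).
  Combine with x ≡ 1 (mod 3); new modulus lcm = 2145.
    Write x = 219 + 715·t and substitute into x ≡ 1 (mod 3): 715·t ≡ 1 − 219 = -218 (mod 3).
    Reduce coefficients mod 3: 1·t ≡ 1 (mod 3).
    So t ≡ 1 (mod 3).
    Then x = 219 + 715·1 = 934, valid modulo lcm(715, 3) = 2145: x ≡ 934 (mod 2145).
Verify against each original: 934 mod 5 = 4, 934 mod 13 = 11, 934 mod 11 = 10, 934 mod 3 = 1.

x ≡ 934 (mod 2145).


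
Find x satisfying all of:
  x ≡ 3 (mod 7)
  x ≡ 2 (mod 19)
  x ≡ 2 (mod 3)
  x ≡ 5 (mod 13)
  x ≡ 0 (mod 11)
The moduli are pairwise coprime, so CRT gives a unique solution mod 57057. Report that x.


Product of moduli M = 7 · 19 · 3 · 13 · 11 = 57057.
Merge one congruence at a time:
  Start: x ≡ 3 (mod 7).
  Combine with x ≡ 2 (mod 19); new modulus lcm = 133.
    Write x = 3 + 7·t and substitute into x ≡ 2 (mod 19): 7·t ≡ 2 − 3 = -1 (mod 19).
    Reduce coefficients mod 19: 7·t ≡ 18 (mod 19).
    The inverse of 7 mod 19 is 11 (since 7·11 = 77 = 4·19 + 1), so t ≡ 11·18 = 198 ≡ 8 (mod 19).
    Then x = 3 + 7·8 = 59, valid modulo lcm(7, 19) = 133: x ≡ 59 (mod 133).
  Combine with x ≡ 2 (mod 3); new modulus lcm = 399.
    Write x = 59 + 133·t and substitute into x ≡ 2 (mod 3): 133·t ≡ 2 − 59 = -57 (mod 3).
    Reduce coefficients mod 3: 1·t ≡ 0 (mod 3).
    So t ≡ 0 (mod 3).
    Then x = 59 + 133·0 = 59, valid modulo lcm(133, 3) = 399: x ≡ 59 (mod 399).
  Combine with x ≡ 5 (mod 13); new modulus lcm = 5187.
    Write x = 59 + 399·t and substitute into x ≡ 5 (mod 13): 399·t ≡ 5 − 59 = -54 (mod 13).
    Reduce coefficients mod 13: 9·t ≡ 11 (mod 13).
    The inverse of 9 mod 13 is 3 (since 9·3 = 27 = 2·13 + 1), so t ≡ 3·11 = 33 ≡ 7 (mod 13).
    Then x = 59 + 399·7 = 2852, valid modulo lcm(399, 13) = 5187: x ≡ 2852 (mod 5187).
  Combine with x ≡ 0 (mod 11); new modulus lcm = 57057.
    Write x = 2852 + 5187·t and substitute into x ≡ 0 (mod 11): 5187·t ≡ 0 − 2852 = -2852 (mod 11).
    Reduce coefficients mod 11: 6·t ≡ 8 (mod 11).
    The inverse of 6 mod 11 is 2 (since 6·2 = 12 = 1·11 + 1), so t ≡ 2·8 = 16 ≡ 5 (mod 11).
    Then x = 2852 + 5187·5 = 28787, valid modulo lcm(5187, 11) = 57057: x ≡ 28787 (mod 57057).
Verify against each original: 28787 mod 7 = 3, 28787 mod 19 = 2, 28787 mod 3 = 2, 28787 mod 13 = 5, 28787 mod 11 = 0.

x ≡ 28787 (mod 57057).


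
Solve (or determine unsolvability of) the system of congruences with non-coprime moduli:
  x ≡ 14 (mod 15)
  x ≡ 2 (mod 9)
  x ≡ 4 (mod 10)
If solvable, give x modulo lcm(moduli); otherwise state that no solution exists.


Moduli 15, 9, 10 are not pairwise coprime, so CRT works modulo lcm(m_i) when all pairwise compatibility conditions hold.
Pairwise compatibility: gcd(m_i, m_j) must divide a_i - a_j for every pair.
Merge one congruence at a time:
  Start: x ≡ 14 (mod 15).
  Combine with x ≡ 2 (mod 9): gcd(15, 9) = 3; 2 - 14 = -12, which IS divisible by 3, so compatible.
    Write x = 14 + 15·t and substitute into x ≡ 2 (mod 9): 15·t ≡ 2 − 14 = -12 (mod 9).
    Divide the congruence (and modulus) by g = 3: 5·t ≡ -4 (mod 3).
    Reduce coefficients mod 3: 2·t ≡ 2 (mod 3).
    The inverse of 2 mod 3 is 2 (since 2·2 = 4 = 1·3 + 1), so t ≡ 2·2 = 4 ≡ 1 (mod 3).
    Then x = 14 + 15·1 = 29, valid modulo lcm(15, 9) = 45: x ≡ 29 (mod 45).
  Combine with x ≡ 4 (mod 10): gcd(45, 10) = 5; 4 - 29 = -25, which IS divisible by 5, so compatible.
    Write x = 29 + 45·t and substitute into x ≡ 4 (mod 10): 45·t ≡ 4 − 29 = -25 (mod 10).
    Divide the congruence (and modulus) by g = 5: 9·t ≡ -5 (mod 2).
    Reduce coefficients mod 2: 1·t ≡ 1 (mod 2).
    So t ≡ 1 (mod 2).
    Then x = 29 + 45·1 = 74, valid modulo lcm(45, 10) = 90: x ≡ 74 (mod 90).
Verify: 74 mod 15 = 14, 74 mod 9 = 2, 74 mod 10 = 4.

x ≡ 74 (mod 90).


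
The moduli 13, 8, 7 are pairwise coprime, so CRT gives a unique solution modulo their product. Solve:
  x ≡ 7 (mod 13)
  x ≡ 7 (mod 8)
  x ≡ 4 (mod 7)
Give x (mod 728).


Moduli 13, 8, 7 are pairwise coprime; by CRT there is a unique solution modulo M = 13 · 8 · 7 = 728.
Solve pairwise, accumulating the modulus:
  Start with x ≡ 7 (mod 13).
  Combine with x ≡ 7 (mod 8): since gcd(13, 8) = 1, we get a unique residue mod 104.
    Write x = 7 + 13·t and substitute into x ≡ 7 (mod 8): 13·t ≡ 7 − 7 = 0 (mod 8).
    Reduce coefficients mod 8: 5·t ≡ 0 (mod 8).
    The inverse of 5 mod 8 is 5 (since 5·5 = 25 = 3·8 + 1), so t ≡ 5·0 = 0 ≡ 0 (mod 8).
    Then x = 7 + 13·0 = 7, valid modulo lcm(13, 8) = 104: x ≡ 7 (mod 104).
  Combine with x ≡ 4 (mod 7): since gcd(104, 7) = 1, we get a unique residue mod 728.
    Write x = 7 + 104·t and substitute into x ≡ 4 (mod 7): 104·t ≡ 4 − 7 = -3 (mod 7).
    Reduce coefficients mod 7: 6·t ≡ 4 (mod 7).
    The inverse of 6 mod 7 is 6 (since 6·6 = 36 = 5·7 + 1), so t ≡ 6·4 = 24 ≡ 3 (mod 7).
    Then x = 7 + 104·3 = 319, valid modulo lcm(104, 7) = 728: x ≡ 319 (mod 728).
Verify: 319 mod 13 = 7 ✓, 319 mod 8 = 7 ✓, 319 mod 7 = 4 ✓.

x ≡ 319 (mod 728).


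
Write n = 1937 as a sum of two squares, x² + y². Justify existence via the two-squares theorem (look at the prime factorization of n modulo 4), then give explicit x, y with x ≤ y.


Step 1: Factor n = 1937 = 13 · 149.
Step 2: Check the mod-4 condition on each prime factor: 13 ≡ 1 (mod 4), exponent 1; 149 ≡ 1 (mod 4), exponent 1.
All primes ≡ 3 (mod 4) appear to even exponent (or don't appear), so by the two-squares theorem n IS expressible as a sum of two squares.
Step 3: Build a representation. Here n = 13 · 149 is a product of primes ≡ 1 (mod 4). Each prime p ≡ 1 (mod 4) is itself a sum of two squares; find a² by testing p − a² for a perfect square:
  13: 13 − 1² = 12, 13 − 2² = 9 = 3² ⇒ 13 = 2² + 3².
  149: 149 − 1² = 148, 149 − 2² = 145, 149 − 3² = 140, 149 − 4² = 133, 149 − 5² = 124, 149 − 6² = 113, 149 − 7² = 100 = 10² ⇒ 149 = 7² + 10².
  Combine using the Brahmagupta–Fibonacci identity (a² + b²)(c² + d²) = (ac − bd)² + (ad + bc)² = (ac + bd)² + (ad − bc)²:
  13 · 149 = 1937: from (2² + 3²)(7² + 10²), take (2·7 − 3·10, 2·10 + 3·7) = (14 − 30, 20 + 21) = (-16, 41); dropping signs (only squares matter) gives (16, 41); check 16² + 41² = 256 + 1681 = 1937 ✓.
Step 4: Order so x ≤ y and verify: 16² + 41² = 256 + 1681 = 1937 = n. ✓

n = 1937 = 16² + 41² (one valid representation with x ≤ y).


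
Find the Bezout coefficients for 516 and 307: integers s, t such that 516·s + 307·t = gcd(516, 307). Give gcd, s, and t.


Euclidean algorithm on (516, 307) — divide until remainder is 0:
  516 = 1 · 307 + 209
  307 = 1 · 209 + 98
  209 = 2 · 98 + 13
  98 = 7 · 13 + 7
  13 = 1 · 7 + 6
  7 = 1 · 6 + 1
  6 = 6 · 1 + 0
gcd(516, 307) = 1.
Track Bezout coefficients alongside the remainders: start with r₀ = 516 = a·1 + b·0 (s = 1, t = 0) and r₁ = 307 = a·0 + b·1 (s = 0, t = 1); each new remainder r_{k+1} = r_{k-1} − q_k·r_k inherits s_{k+1} = s_{k-1} − q_k·s_k, t_{k+1} = t_{k-1} − q_k·t_k, so r_k = a·s_k + b·t_k at every step:
  q = 1: r = 209, s = 1 − 1·0 = 1, t = 0 − 1·1 = -1  (check: 516·1 + 307·(-1) = 209)
  q = 1: r = 98, s = 0 − 1·1 = -1, t = 1 − 1·(-1) = 2  (check: 516·(-1) + 307·2 = 98)
  q = 2: r = 13, s = 1 − 2·(-1) = 3, t = -1 − 2·2 = -5  (check: 516·3 + 307·(-5) = 13)
  q = 7: r = 7, s = -1 − 7·3 = -22, t = 2 − 7·(-5) = 37  (check: 516·(-22) + 307·37 = 7)
  q = 1: r = 6, s = 3 − 1·(-22) = 25, t = -5 − 1·37 = -42  (check: 516·25 + 307·(-42) = 6)
  q = 1: r = 1, s = -22 − 1·25 = -47, t = 37 − 1·(-42) = 79  (check: 516·(-47) + 307·79 = 1)
The row with r = 1 (the gcd) gives the Bezout coefficients s = -47, t = 79.
Result: 516 · (-47) + 307 · (79) = 1.

gcd(516, 307) = 1; s = -47, t = 79 (check: 516·(-47) + 307·79 = 1).


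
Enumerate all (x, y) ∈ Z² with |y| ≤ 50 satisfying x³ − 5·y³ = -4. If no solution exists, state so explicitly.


The equation is x³ - 5y³ = -4. For fixed y, x³ = 5·y³ − 4, so a solution requires the RHS to be a perfect cube.
Strategy: iterate y from -50 to 50, compute RHS = 5·y³ − 4, and check whether it is a (positive or negative) perfect cube.
Check small values of y:
  y = 0: RHS = -4 is not a perfect cube.
  y = 1: RHS = 1 = (1)³ ⇒ x = 1 works.
  y = -1: RHS = -9 is not a perfect cube.
  y = 2: RHS = 36 is not a perfect cube.
  y = -2: RHS = -44 is not a perfect cube.
  y = 3: RHS = 131 is not a perfect cube.
  y = -3: RHS = -139 is not a perfect cube.
Continuing the search up to |y| = 50 finds no further solutions beyond those listed.
Collected solutions: (1, 1).

Solutions (with |y| ≤ 50): (1, 1).


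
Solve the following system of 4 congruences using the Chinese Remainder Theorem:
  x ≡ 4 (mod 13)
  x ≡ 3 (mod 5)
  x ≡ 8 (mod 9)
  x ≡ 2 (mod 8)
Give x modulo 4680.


Product of moduli M = 13 · 5 · 9 · 8 = 4680.
Merge one congruence at a time:
  Start: x ≡ 4 (mod 13).
  Combine with x ≡ 3 (mod 5); new modulus lcm = 65.
    Write x = 4 + 13·t and substitute into x ≡ 3 (mod 5): 13·t ≡ 3 − 4 = -1 (mod 5).
    Reduce coefficients mod 5: 3·t ≡ 4 (mod 5).
    The inverse of 3 mod 5 is 2 (since 3·2 = 6 = 1·5 + 1), so t ≡ 2·4 = 8 ≡ 3 (mod 5).
    Then x = 4 + 13·3 = 43, valid modulo lcm(13, 5) = 65: x ≡ 43 (mod 65).
  Combine with x ≡ 8 (mod 9); new modulus lcm = 585.
    Write x = 43 + 65·t and substitute into x ≡ 8 (mod 9): 65·t ≡ 8 − 43 = -35 (mod 9).
    Reduce coefficients mod 9: 2·t ≡ 1 (mod 9).
    The inverse of 2 mod 9 is 5 (since 2·5 = 10 = 1·9 + 1), so t ≡ 5·1 = 5 ≡ 5 (mod 9).
    Then x = 43 + 65·5 = 368, valid modulo lcm(65, 9) = 585: x ≡ 368 (mod 585).
  Combine with x ≡ 2 (mod 8); new modulus lcm = 4680.
    Write x = 368 + 585·t and substitute into x ≡ 2 (mod 8): 585·t ≡ 2 − 368 = -366 (mod 8).
    Reduce coefficients mod 8: 1·t ≡ 2 (mod 8).
    So t ≡ 2 (mod 8).
    Then x = 368 + 585·2 = 1538, valid modulo lcm(585, 8) = 4680: x ≡ 1538 (mod 4680).
Verify against each original: 1538 mod 13 = 4, 1538 mod 5 = 3, 1538 mod 9 = 8, 1538 mod 8 = 2.

x ≡ 1538 (mod 4680).


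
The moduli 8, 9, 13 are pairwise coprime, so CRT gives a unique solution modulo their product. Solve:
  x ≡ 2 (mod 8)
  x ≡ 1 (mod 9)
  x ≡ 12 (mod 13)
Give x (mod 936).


Moduli 8, 9, 13 are pairwise coprime; by CRT there is a unique solution modulo M = 8 · 9 · 13 = 936.
Solve pairwise, accumulating the modulus:
  Start with x ≡ 2 (mod 8).
  Combine with x ≡ 1 (mod 9): since gcd(8, 9) = 1, we get a unique residue mod 72.
    Write x = 2 + 8·t and substitute into x ≡ 1 (mod 9): 8·t ≡ 1 − 2 = -1 (mod 9).
    Reduce coefficients mod 9: 8·t ≡ 8 (mod 9).
    The inverse of 8 mod 9 is 8 (since 8·8 = 64 = 7·9 + 1), so t ≡ 8·8 = 64 ≡ 1 (mod 9).
    Then x = 2 + 8·1 = 10, valid modulo lcm(8, 9) = 72: x ≡ 10 (mod 72).
  Combine with x ≡ 12 (mod 13): since gcd(72, 13) = 1, we get a unique residue mod 936.
    Write x = 10 + 72·t and substitute into x ≡ 12 (mod 13): 72·t ≡ 12 − 10 = 2 (mod 13).
    Reduce coefficients mod 13: 7·t ≡ 2 (mod 13).
    The inverse of 7 mod 13 is 2 (since 7·2 = 14 = 1·13 + 1), so t ≡ 2·2 = 4 ≡ 4 (mod 13).
    Then x = 10 + 72·4 = 298, valid modulo lcm(72, 13) = 936: x ≡ 298 (mod 936).
Verify: 298 mod 8 = 2 ✓, 298 mod 9 = 1 ✓, 298 mod 13 = 12 ✓.

x ≡ 298 (mod 936).


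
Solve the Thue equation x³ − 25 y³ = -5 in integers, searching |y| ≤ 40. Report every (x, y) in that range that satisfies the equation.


The equation is x³ - 25y³ = -5. For fixed y, x³ = 25·y³ − 5, so a solution requires the RHS to be a perfect cube.
Strategy: iterate y from -40 to 40, compute RHS = 25·y³ − 5, and check whether it is a (positive or negative) perfect cube.
Check small values of y:
  y = 0: RHS = -5 is not a perfect cube.
  y = 1: RHS = 20 is not a perfect cube.
  y = -1: RHS = -30 is not a perfect cube.
  y = 2: RHS = 195 is not a perfect cube.
  y = -2: RHS = -205 is not a perfect cube.
  y = 3: RHS = 670 is not a perfect cube.
  y = -3: RHS = -680 is not a perfect cube.
Continuing the search up to |y| = 40 finds no solutions either.
No (x, y) in the scanned range satisfies the equation.

No integer solutions with |y| ≤ 40.


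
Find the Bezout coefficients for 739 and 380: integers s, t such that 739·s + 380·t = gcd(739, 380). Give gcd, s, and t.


Euclidean algorithm on (739, 380) — divide until remainder is 0:
  739 = 1 · 380 + 359
  380 = 1 · 359 + 21
  359 = 17 · 21 + 2
  21 = 10 · 2 + 1
  2 = 2 · 1 + 0
gcd(739, 380) = 1.
Track Bezout coefficients alongside the remainders: start with r₀ = 739 = a·1 + b·0 (s = 1, t = 0) and r₁ = 380 = a·0 + b·1 (s = 0, t = 1); each new remainder r_{k+1} = r_{k-1} − q_k·r_k inherits s_{k+1} = s_{k-1} − q_k·s_k, t_{k+1} = t_{k-1} − q_k·t_k, so r_k = a·s_k + b·t_k at every step:
  q = 1: r = 359, s = 1 − 1·0 = 1, t = 0 − 1·1 = -1  (check: 739·1 + 380·(-1) = 359)
  q = 1: r = 21, s = 0 − 1·1 = -1, t = 1 − 1·(-1) = 2  (check: 739·(-1) + 380·2 = 21)
  q = 17: r = 2, s = 1 − 17·(-1) = 18, t = -1 − 17·2 = -35  (check: 739·18 + 380·(-35) = 2)
  q = 10: r = 1, s = -1 − 10·18 = -181, t = 2 − 10·(-35) = 352  (check: 739·(-181) + 380·352 = 1)
The row with r = 1 (the gcd) gives the Bezout coefficients s = -181, t = 352.
Result: 739 · (-181) + 380 · (352) = 1.

gcd(739, 380) = 1; s = -181, t = 352 (check: 739·(-181) + 380·352 = 1).


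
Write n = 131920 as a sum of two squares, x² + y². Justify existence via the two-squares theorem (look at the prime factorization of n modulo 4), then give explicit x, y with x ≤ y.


Step 1: Factor n = 131920 = 2^4 · 5 · 17 · 97.
Step 2: Check the mod-4 condition on each prime factor: 2 = 2 (special); 5 ≡ 1 (mod 4), exponent 1; 17 ≡ 1 (mod 4), exponent 1; 97 ≡ 1 (mod 4), exponent 1.
All primes ≡ 3 (mod 4) appear to even exponent (or don't appear), so by the two-squares theorem n IS expressible as a sum of two squares.
Step 3: Build a representation. Group n = k² · m with k = 4 and m = 5 · 17 · 97 = 8245 (a product of primes ≡ 1 (mod 4)); a representation of m scales to one of n via (k·x)² + (k·y)² = k²(x² + y²). Each prime p ≡ 1 (mod 4) is itself a sum of two squares; find a² by testing p − a² for a perfect square:
  5: 5 − 1² = 4 = 2² ⇒ 5 = 1² + 2².
  17: 17 − 1² = 16 = 4² ⇒ 17 = 1² + 4².
  97: 97 − 1² = 96, 97 − 2² = 93, 97 − 3² = 88, 97 − 4² = 81 = 9² ⇒ 97 = 4² + 9².
  Combine using the Brahmagupta–Fibonacci identity (a² + b²)(c² + d²) = (ac − bd)² + (ad + bc)² = (ac + bd)² + (ad − bc)²:
  5 · 17 = 85: from (1² + 2²)(1² + 4²), take (1·1 − 2·4, 1·4 + 2·1) = (1 − 8, 4 + 2) = (-7, 6); dropping signs (only squares matter) gives (7, 6); check 7² + 6² = 49 + 36 = 85 ✓.
  85 · 97 = 8245: from (7² + 6²)(4² + 9²), take (7·4 − 6·9, 7·9 + 6·4) = (28 − 54, 63 + 24) = (-26, 87); dropping signs (only squares matter) gives (26, 87); check 26² + 87² = 676 + 7569 = 8245 ✓.
  Scale by k = 4: (4·26, 4·87) = (104, 348).
Step 4: Order so x ≤ y and verify: 104² + 348² = 10816 + 121104 = 131920 = n. ✓

n = 131920 = 104² + 348² (one valid representation with x ≤ y).


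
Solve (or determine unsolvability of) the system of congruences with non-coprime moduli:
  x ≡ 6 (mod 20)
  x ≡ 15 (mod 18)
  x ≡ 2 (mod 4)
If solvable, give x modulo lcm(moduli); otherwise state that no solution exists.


Moduli 20, 18, 4 are not pairwise coprime, so CRT works modulo lcm(m_i) when all pairwise compatibility conditions hold.
Pairwise compatibility: gcd(m_i, m_j) must divide a_i - a_j for every pair.
Merge one congruence at a time:
  Start: x ≡ 6 (mod 20).
  Combine with x ≡ 15 (mod 18): gcd(20, 18) = 2, and 15 - 6 = 9 is NOT divisible by 2.
    ⇒ system is inconsistent (no integer solution).

No solution (the system is inconsistent).


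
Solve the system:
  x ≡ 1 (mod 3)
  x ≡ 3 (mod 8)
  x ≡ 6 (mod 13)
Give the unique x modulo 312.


Moduli 3, 8, 13 are pairwise coprime; by CRT there is a unique solution modulo M = 3 · 8 · 13 = 312.
Solve pairwise, accumulating the modulus:
  Start with x ≡ 1 (mod 3).
  Combine with x ≡ 3 (mod 8): since gcd(3, 8) = 1, we get a unique residue mod 24.
    Write x = 1 + 3·t and substitute into x ≡ 3 (mod 8): 3·t ≡ 3 − 1 = 2 (mod 8).
    The inverse of 3 mod 8 is 3 (since 3·3 = 9 = 1·8 + 1), so t ≡ 3·2 = 6 ≡ 6 (mod 8).
    Then x = 1 + 3·6 = 19, valid modulo lcm(3, 8) = 24: x ≡ 19 (mod 24).
  Combine with x ≡ 6 (mod 13): since gcd(24, 13) = 1, we get a unique residue mod 312.
    Write x = 19 + 24·t and substitute into x ≡ 6 (mod 13): 24·t ≡ 6 − 19 = -13 (mod 13).
    Reduce coefficients mod 13: 11·t ≡ 0 (mod 13).
    The inverse of 11 mod 13 is 6 (since 11·6 = 66 = 5·13 + 1), so t ≡ 6·0 = 0 ≡ 0 (mod 13).
    Then x = 19 + 24·0 = 19, valid modulo lcm(24, 13) = 312: x ≡ 19 (mod 312).
Verify: 19 mod 3 = 1 ✓, 19 mod 8 = 3 ✓, 19 mod 13 = 6 ✓.

x ≡ 19 (mod 312).


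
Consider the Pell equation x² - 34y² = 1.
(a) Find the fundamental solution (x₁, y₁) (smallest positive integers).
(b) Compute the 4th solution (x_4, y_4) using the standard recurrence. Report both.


Step 1: Find the fundamental solution (x₁, y₁) of x² - 34y² = 1.
  Expand √34 as a continued fraction. a₀ = ⌊√34⌋ = 5; iterate m_{k+1} = d_k·a_k − m_k, d_{k+1} = (34 − m_{k+1}²)/d_k, a_{k+1} = ⌊(a₀ + m_{k+1})/d_{k+1}⌋ (starting m₀ = 0, d₀ = 1), with convergents p_k = a_k·p_{k-1} + p_{k-2}, q_k = a_k·q_{k-1} + q_{k-2} (p₋₁ = 1, q₋₁ = 0):
  k = 0: a₀ = 5; p₀/q₀ = 5/1; p₀² − 34·q₀² = 25 − 34 = -9.
  k = 1: m = 5, d = 9, a = ⌊(5 + 5)/9⌋ = 1; p/q = (1·5 + 1)/(1·1 + 0) = 6/1; p² − 34·q² = 36 − 34 = 2.
  k = 2: m = 4, d = 2, a = ⌊(5 + 4)/2⌋ = 4; p/q = (4·6 + 5)/(4·1 + 1) = 29/5; p² − 34·q² = 841 − 850 = -9.
  k = 3: m = 4, d = 9, a = ⌊(5 + 4)/9⌋ = 1; p/q = (1·29 + 6)/(1·5 + 1) = 35/6; p² − 34·q² = 1225 − 1224 = 1.
  The first convergent with p² − 34·q² = 1 gives the fundamental solution (x₁, y₁) = (35, 6).
Step 2: Apply the recurrence (x_{n+1}, y_{n+1}) = (x₁x_n + 34y₁y_n, x₁y_n + y₁x_n) repeatedly.
  From (x_1, y_1) = (35, 6): x_2 = 35·35 + 34·6·6 = 2449; y_2 = 35·6 + 6·35 = 420.
  From (x_2, y_2) = (2449, 420): x_3 = 35·2449 + 34·6·420 = 171395; y_3 = 35·420 + 6·2449 = 29394.
  From (x_3, y_3) = (171395, 29394): x_4 = 35·171395 + 34·6·29394 = 11995201; y_4 = 35·29394 + 6·171395 = 2057160.
Step 3: Verify x_4² - 34·y_4² = 143884847030401 - 143884847030400 = 1 (should be 1). ✓

(x_1, y_1) = (35, 6); (x_4, y_4) = (11995201, 2057160).


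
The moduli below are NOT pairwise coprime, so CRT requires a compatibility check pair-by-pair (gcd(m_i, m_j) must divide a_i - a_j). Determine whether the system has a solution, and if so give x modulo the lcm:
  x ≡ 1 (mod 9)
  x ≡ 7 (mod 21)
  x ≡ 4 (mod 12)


Moduli 9, 21, 12 are not pairwise coprime, so CRT works modulo lcm(m_i) when all pairwise compatibility conditions hold.
Pairwise compatibility: gcd(m_i, m_j) must divide a_i - a_j for every pair.
Merge one congruence at a time:
  Start: x ≡ 1 (mod 9).
  Combine with x ≡ 7 (mod 21): gcd(9, 21) = 3; 7 - 1 = 6, which IS divisible by 3, so compatible.
    Write x = 1 + 9·t and substitute into x ≡ 7 (mod 21): 9·t ≡ 7 − 1 = 6 (mod 21).
    Divide the congruence (and modulus) by g = 3: 3·t ≡ 2 (mod 7).
    The inverse of 3 mod 7 is 5 (since 3·5 = 15 = 2·7 + 1), so t ≡ 5·2 = 10 ≡ 3 (mod 7).
    Then x = 1 + 9·3 = 28, valid modulo lcm(9, 21) = 63: x ≡ 28 (mod 63).
  Combine with x ≡ 4 (mod 12): gcd(63, 12) = 3; 4 - 28 = -24, which IS divisible by 3, so compatible.
    Write x = 28 + 63·t and substitute into x ≡ 4 (mod 12): 63·t ≡ 4 − 28 = -24 (mod 12).
    Divide the congruence (and modulus) by g = 3: 21·t ≡ -8 (mod 4).
    Reduce coefficients mod 4: 1·t ≡ 0 (mod 4).
    So t ≡ 0 (mod 4).
    Then x = 28 + 63·0 = 28, valid modulo lcm(63, 12) = 252: x ≡ 28 (mod 252).
Verify: 28 mod 9 = 1, 28 mod 21 = 7, 28 mod 12 = 4.

x ≡ 28 (mod 252).


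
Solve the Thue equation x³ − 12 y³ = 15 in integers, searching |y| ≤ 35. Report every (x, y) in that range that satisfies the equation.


The equation is x³ - 12y³ = 15. For fixed y, x³ = 12·y³ + 15, so a solution requires the RHS to be a perfect cube.
Strategy: iterate y from -35 to 35, compute RHS = 12·y³ + 15, and check whether it is a (positive or negative) perfect cube.
Check small values of y:
  y = 0: RHS = 15 is not a perfect cube.
  y = 1: RHS = 27 = (3)³ ⇒ x = 3 works.
  y = -1: RHS = 3 is not a perfect cube.
  y = 2: RHS = 111 is not a perfect cube.
  y = -2: RHS = -81 is not a perfect cube.
  y = 3: RHS = 339 is not a perfect cube.
  y = -3: RHS = -309 is not a perfect cube.
Continuing the search up to |y| = 35 finds no further solutions beyond those listed.
Collected solutions: (3, 1).

Solutions (with |y| ≤ 35): (3, 1).


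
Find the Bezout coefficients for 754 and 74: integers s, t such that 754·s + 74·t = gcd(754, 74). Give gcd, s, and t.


Euclidean algorithm on (754, 74) — divide until remainder is 0:
  754 = 10 · 74 + 14
  74 = 5 · 14 + 4
  14 = 3 · 4 + 2
  4 = 2 · 2 + 0
gcd(754, 74) = 2.
Track Bezout coefficients alongside the remainders: start with r₀ = 754 = a·1 + b·0 (s = 1, t = 0) and r₁ = 74 = a·0 + b·1 (s = 0, t = 1); each new remainder r_{k+1} = r_{k-1} − q_k·r_k inherits s_{k+1} = s_{k-1} − q_k·s_k, t_{k+1} = t_{k-1} − q_k·t_k, so r_k = a·s_k + b·t_k at every step:
  q = 10: r = 14, s = 1 − 10·0 = 1, t = 0 − 10·1 = -10  (check: 754·1 + 74·(-10) = 14)
  q = 5: r = 4, s = 0 − 5·1 = -5, t = 1 − 5·(-10) = 51  (check: 754·(-5) + 74·51 = 4)
  q = 3: r = 2, s = 1 − 3·(-5) = 16, t = -10 − 3·51 = -163  (check: 754·16 + 74·(-163) = 2)
The row with r = 2 (the gcd) gives the Bezout coefficients s = 16, t = -163.
Result: 754 · (16) + 74 · (-163) = 2.

gcd(754, 74) = 2; s = 16, t = -163 (check: 754·16 + 74·(-163) = 2).


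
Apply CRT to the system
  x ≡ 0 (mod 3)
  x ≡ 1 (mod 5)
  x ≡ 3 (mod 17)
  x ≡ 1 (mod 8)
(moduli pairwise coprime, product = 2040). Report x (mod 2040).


Product of moduli M = 3 · 5 · 17 · 8 = 2040.
Merge one congruence at a time:
  Start: x ≡ 0 (mod 3).
  Combine with x ≡ 1 (mod 5); new modulus lcm = 15.
    Write x = 0 + 3·t and substitute into x ≡ 1 (mod 5): 3·t ≡ 1 − 0 = 1 (mod 5).
    The inverse of 3 mod 5 is 2 (since 3·2 = 6 = 1·5 + 1), so t ≡ 2·1 = 2 ≡ 2 (mod 5).
    Then x = 0 + 3·2 = 6, valid modulo lcm(3, 5) = 15: x ≡ 6 (mod 15).
  Combine with x ≡ 3 (mod 17); new modulus lcm = 255.
    Write x = 6 + 15·t and substitute into x ≡ 3 (mod 17): 15·t ≡ 3 − 6 = -3 (mod 17).
    Reduce coefficients mod 17: 15·t ≡ 14 (mod 17).
    The inverse of 15 mod 17 is 8 (since 15·8 = 120 = 7·17 + 1), so t ≡ 8·14 = 112 ≡ 10 (mod 17).
    Then x = 6 + 15·10 = 156, valid modulo lcm(15, 17) = 255: x ≡ 156 (mod 255).
  Combine with x ≡ 1 (mod 8); new modulus lcm = 2040.
    Write x = 156 + 255·t and substitute into x ≡ 1 (mod 8): 255·t ≡ 1 − 156 = -155 (mod 8).
    Reduce coefficients mod 8: 7·t ≡ 5 (mod 8).
    The inverse of 7 mod 8 is 7 (since 7·7 = 49 = 6·8 + 1), so t ≡ 7·5 = 35 ≡ 3 (mod 8).
    Then x = 156 + 255·3 = 921, valid modulo lcm(255, 8) = 2040: x ≡ 921 (mod 2040).
Verify against each original: 921 mod 3 = 0, 921 mod 5 = 1, 921 mod 17 = 3, 921 mod 8 = 1.

x ≡ 921 (mod 2040).


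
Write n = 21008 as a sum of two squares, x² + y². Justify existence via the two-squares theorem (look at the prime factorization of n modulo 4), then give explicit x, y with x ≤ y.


Step 1: Factor n = 21008 = 2^4 · 13 · 101.
Step 2: Check the mod-4 condition on each prime factor: 2 = 2 (special); 13 ≡ 1 (mod 4), exponent 1; 101 ≡ 1 (mod 4), exponent 1.
All primes ≡ 3 (mod 4) appear to even exponent (or don't appear), so by the two-squares theorem n IS expressible as a sum of two squares.
Step 3: Build a representation. Group n = k² · m with k = 4 and m = 13 · 101 = 1313 (a product of primes ≡ 1 (mod 4)); a representation of m scales to one of n via (k·x)² + (k·y)² = k²(x² + y²). Each prime p ≡ 1 (mod 4) is itself a sum of two squares; find a² by testing p − a² for a perfect square:
  13: 13 − 1² = 12, 13 − 2² = 9 = 3² ⇒ 13 = 2² + 3².
  101: 101 − 1² = 100 = 10² ⇒ 101 = 1² + 10².
  Combine using the Brahmagupta–Fibonacci identity (a² + b²)(c² + d²) = (ac − bd)² + (ad + bc)² = (ac + bd)² + (ad − bc)²:
  13 · 101 = 1313: from (2² + 3²)(1² + 10²), take (2·1 − 3·10, 2·10 + 3·1) = (2 − 30, 20 + 3) = (-28, 23); dropping signs (only squares matter) gives (28, 23); check 28² + 23² = 784 + 529 = 1313 ✓.
  Scale by k = 4: (4·28, 4·23) = (112, 92).
Step 4: Order so x ≤ y and verify: 92² + 112² = 8464 + 12544 = 21008 = n. ✓

n = 21008 = 92² + 112² (one valid representation with x ≤ y).


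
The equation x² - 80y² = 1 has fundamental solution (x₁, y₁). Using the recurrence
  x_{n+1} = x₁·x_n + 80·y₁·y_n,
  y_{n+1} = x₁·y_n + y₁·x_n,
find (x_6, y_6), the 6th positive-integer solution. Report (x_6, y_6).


Step 1: Find the fundamental solution (x₁, y₁) of x² - 80y² = 1.
  Expand √80 as a continued fraction. a₀ = ⌊√80⌋ = 8; iterate m_{k+1} = d_k·a_k − m_k, d_{k+1} = (80 − m_{k+1}²)/d_k, a_{k+1} = ⌊(a₀ + m_{k+1})/d_{k+1}⌋ (starting m₀ = 0, d₀ = 1), with convergents p_k = a_k·p_{k-1} + p_{k-2}, q_k = a_k·q_{k-1} + q_{k-2} (p₋₁ = 1, q₋₁ = 0):
  k = 0: a₀ = 8; p₀/q₀ = 8/1; p₀² − 80·q₀² = 64 − 80 = -16.
  k = 1: m = 8, d = 16, a = ⌊(8 + 8)/16⌋ = 1; p/q = (1·8 + 1)/(1·1 + 0) = 9/1; p² − 80·q² = 81 − 80 = 1.
  The first convergent with p² − 80·q² = 1 gives the fundamental solution (x₁, y₁) = (9, 1).
Step 2: Apply the recurrence (x_{n+1}, y_{n+1}) = (x₁x_n + 80y₁y_n, x₁y_n + y₁x_n) repeatedly.
  From (x_1, y_1) = (9, 1): x_2 = 9·9 + 80·1·1 = 161; y_2 = 9·1 + 1·9 = 18.
  From (x_2, y_2) = (161, 18): x_3 = 9·161 + 80·1·18 = 2889; y_3 = 9·18 + 1·161 = 323.
  From (x_3, y_3) = (2889, 323): x_4 = 9·2889 + 80·1·323 = 51841; y_4 = 9·323 + 1·2889 = 5796.
  From (x_4, y_4) = (51841, 5796): x_5 = 9·51841 + 80·1·5796 = 930249; y_5 = 9·5796 + 1·51841 = 104005.
  From (x_5, y_5) = (930249, 104005): x_6 = 9·930249 + 80·1·104005 = 16692641; y_6 = 9·104005 + 1·930249 = 1866294.
Step 3: Verify x_6² - 80·y_6² = 278644263554881 - 278644263554880 = 1 (should be 1). ✓

(x_1, y_1) = (9, 1); (x_6, y_6) = (16692641, 1866294).


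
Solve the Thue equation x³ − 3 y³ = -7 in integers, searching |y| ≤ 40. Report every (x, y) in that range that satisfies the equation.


The equation is x³ - 3y³ = -7. For fixed y, x³ = 3·y³ − 7, so a solution requires the RHS to be a perfect cube.
Strategy: iterate y from -40 to 40, compute RHS = 3·y³ − 7, and check whether it is a (positive or negative) perfect cube.
Check small values of y:
  y = 0: RHS = -7 is not a perfect cube.
  y = 1: RHS = -4 is not a perfect cube.
  y = -1: RHS = -10 is not a perfect cube.
  y = 2: RHS = 17 is not a perfect cube.
  y = -2: RHS = -31 is not a perfect cube.
  y = 3: RHS = 74 is not a perfect cube.
  y = -3: RHS = -88 is not a perfect cube.
Continuing the search up to |y| = 40 finds no solutions either.
No (x, y) in the scanned range satisfies the equation.

No integer solutions with |y| ≤ 40.


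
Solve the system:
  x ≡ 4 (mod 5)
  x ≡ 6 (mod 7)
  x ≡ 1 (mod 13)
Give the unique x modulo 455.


Moduli 5, 7, 13 are pairwise coprime; by CRT there is a unique solution modulo M = 5 · 7 · 13 = 455.
Solve pairwise, accumulating the modulus:
  Start with x ≡ 4 (mod 5).
  Combine with x ≡ 6 (mod 7): since gcd(5, 7) = 1, we get a unique residue mod 35.
    Write x = 4 + 5·t and substitute into x ≡ 6 (mod 7): 5·t ≡ 6 − 4 = 2 (mod 7).
    The inverse of 5 mod 7 is 3 (since 5·3 = 15 = 2·7 + 1), so t ≡ 3·2 = 6 ≡ 6 (mod 7).
    Then x = 4 + 5·6 = 34, valid modulo lcm(5, 7) = 35: x ≡ 34 (mod 35).
  Combine with x ≡ 1 (mod 13): since gcd(35, 13) = 1, we get a unique residue mod 455.
    Write x = 34 + 35·t and substitute into x ≡ 1 (mod 13): 35·t ≡ 1 − 34 = -33 (mod 13).
    Reduce coefficients mod 13: 9·t ≡ 6 (mod 13).
    The inverse of 9 mod 13 is 3 (since 9·3 = 27 = 2·13 + 1), so t ≡ 3·6 = 18 ≡ 5 (mod 13).
    Then x = 34 + 35·5 = 209, valid modulo lcm(35, 13) = 455: x ≡ 209 (mod 455).
Verify: 209 mod 5 = 4 ✓, 209 mod 7 = 6 ✓, 209 mod 13 = 1 ✓.

x ≡ 209 (mod 455).


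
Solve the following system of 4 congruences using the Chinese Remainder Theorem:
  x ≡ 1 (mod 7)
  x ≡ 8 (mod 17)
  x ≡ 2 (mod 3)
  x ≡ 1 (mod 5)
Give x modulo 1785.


Product of moduli M = 7 · 17 · 3 · 5 = 1785.
Merge one congruence at a time:
  Start: x ≡ 1 (mod 7).
  Combine with x ≡ 8 (mod 17); new modulus lcm = 119.
    Write x = 1 + 7·t and substitute into x ≡ 8 (mod 17): 7·t ≡ 8 − 1 = 7 (mod 17).
    The inverse of 7 mod 17 is 5 (since 7·5 = 35 = 2·17 + 1), so t ≡ 5·7 = 35 ≡ 1 (mod 17).
    Then x = 1 + 7·1 = 8, valid modulo lcm(7, 17) = 119: x ≡ 8 (mod 119).
  Combine with x ≡ 2 (mod 3); new modulus lcm = 357.
    Write x = 8 + 119·t and substitute into x ≡ 2 (mod 3): 119·t ≡ 2 − 8 = -6 (mod 3).
    Reduce coefficients mod 3: 2·t ≡ 0 (mod 3).
    The inverse of 2 mod 3 is 2 (since 2·2 = 4 = 1·3 + 1), so t ≡ 2·0 = 0 ≡ 0 (mod 3).
    Then x = 8 + 119·0 = 8, valid modulo lcm(119, 3) = 357: x ≡ 8 (mod 357).
  Combine with x ≡ 1 (mod 5); new modulus lcm = 1785.
    Write x = 8 + 357·t and substitute into x ≡ 1 (mod 5): 357·t ≡ 1 − 8 = -7 (mod 5).
    Reduce coefficients mod 5: 2·t ≡ 3 (mod 5).
    The inverse of 2 mod 5 is 3 (since 2·3 = 6 = 1·5 + 1), so t ≡ 3·3 = 9 ≡ 4 (mod 5).
    Then x = 8 + 357·4 = 1436, valid modulo lcm(357, 5) = 1785: x ≡ 1436 (mod 1785).
Verify against each original: 1436 mod 7 = 1, 1436 mod 17 = 8, 1436 mod 3 = 2, 1436 mod 5 = 1.

x ≡ 1436 (mod 1785).


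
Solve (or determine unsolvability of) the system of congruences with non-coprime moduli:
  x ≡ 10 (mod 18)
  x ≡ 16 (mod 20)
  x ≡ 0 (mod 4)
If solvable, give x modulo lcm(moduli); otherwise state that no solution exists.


Moduli 18, 20, 4 are not pairwise coprime, so CRT works modulo lcm(m_i) when all pairwise compatibility conditions hold.
Pairwise compatibility: gcd(m_i, m_j) must divide a_i - a_j for every pair.
Merge one congruence at a time:
  Start: x ≡ 10 (mod 18).
  Combine with x ≡ 16 (mod 20): gcd(18, 20) = 2; 16 - 10 = 6, which IS divisible by 2, so compatible.
    Write x = 10 + 18·t and substitute into x ≡ 16 (mod 20): 18·t ≡ 16 − 10 = 6 (mod 20).
    Divide the congruence (and modulus) by g = 2: 9·t ≡ 3 (mod 10).
    The inverse of 9 mod 10 is 9 (since 9·9 = 81 = 8·10 + 1), so t ≡ 9·3 = 27 ≡ 7 (mod 10).
    Then x = 10 + 18·7 = 136, valid modulo lcm(18, 20) = 180: x ≡ 136 (mod 180).
  Combine with x ≡ 0 (mod 4): gcd(180, 4) = 4; 0 - 136 = -136, which IS divisible by 4, so compatible.
    Write x = 136 + 180·t and substitute into x ≡ 0 (mod 4): 180·t ≡ 0 − 136 = -136 (mod 4).
    Divide the congruence (and modulus) by g = 4: 45·t ≡ -34 (mod 1).
    Modulo 1 every t works; take t = 0.
    Then x = 136 + 180·0 = 136, valid modulo lcm(180, 4) = 180: x ≡ 136 (mod 180).
Verify: 136 mod 18 = 10, 136 mod 20 = 16, 136 mod 4 = 0.

x ≡ 136 (mod 180).
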